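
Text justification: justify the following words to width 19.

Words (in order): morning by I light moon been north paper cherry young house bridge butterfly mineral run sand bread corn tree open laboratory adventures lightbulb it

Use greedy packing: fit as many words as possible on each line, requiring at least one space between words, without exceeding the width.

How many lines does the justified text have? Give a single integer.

Answer: 10

Derivation:
Line 1: ['morning', 'by', 'I', 'light'] (min_width=18, slack=1)
Line 2: ['moon', 'been', 'north'] (min_width=15, slack=4)
Line 3: ['paper', 'cherry', 'young'] (min_width=18, slack=1)
Line 4: ['house', 'bridge'] (min_width=12, slack=7)
Line 5: ['butterfly', 'mineral'] (min_width=17, slack=2)
Line 6: ['run', 'sand', 'bread', 'corn'] (min_width=19, slack=0)
Line 7: ['tree', 'open'] (min_width=9, slack=10)
Line 8: ['laboratory'] (min_width=10, slack=9)
Line 9: ['adventures'] (min_width=10, slack=9)
Line 10: ['lightbulb', 'it'] (min_width=12, slack=7)
Total lines: 10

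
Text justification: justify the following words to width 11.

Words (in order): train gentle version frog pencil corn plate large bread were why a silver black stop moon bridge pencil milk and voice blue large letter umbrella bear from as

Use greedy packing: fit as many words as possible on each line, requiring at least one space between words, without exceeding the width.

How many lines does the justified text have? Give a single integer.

Line 1: ['train'] (min_width=5, slack=6)
Line 2: ['gentle'] (min_width=6, slack=5)
Line 3: ['version'] (min_width=7, slack=4)
Line 4: ['frog', 'pencil'] (min_width=11, slack=0)
Line 5: ['corn', 'plate'] (min_width=10, slack=1)
Line 6: ['large', 'bread'] (min_width=11, slack=0)
Line 7: ['were', 'why', 'a'] (min_width=10, slack=1)
Line 8: ['silver'] (min_width=6, slack=5)
Line 9: ['black', 'stop'] (min_width=10, slack=1)
Line 10: ['moon', 'bridge'] (min_width=11, slack=0)
Line 11: ['pencil', 'milk'] (min_width=11, slack=0)
Line 12: ['and', 'voice'] (min_width=9, slack=2)
Line 13: ['blue', 'large'] (min_width=10, slack=1)
Line 14: ['letter'] (min_width=6, slack=5)
Line 15: ['umbrella'] (min_width=8, slack=3)
Line 16: ['bear', 'from'] (min_width=9, slack=2)
Line 17: ['as'] (min_width=2, slack=9)
Total lines: 17

Answer: 17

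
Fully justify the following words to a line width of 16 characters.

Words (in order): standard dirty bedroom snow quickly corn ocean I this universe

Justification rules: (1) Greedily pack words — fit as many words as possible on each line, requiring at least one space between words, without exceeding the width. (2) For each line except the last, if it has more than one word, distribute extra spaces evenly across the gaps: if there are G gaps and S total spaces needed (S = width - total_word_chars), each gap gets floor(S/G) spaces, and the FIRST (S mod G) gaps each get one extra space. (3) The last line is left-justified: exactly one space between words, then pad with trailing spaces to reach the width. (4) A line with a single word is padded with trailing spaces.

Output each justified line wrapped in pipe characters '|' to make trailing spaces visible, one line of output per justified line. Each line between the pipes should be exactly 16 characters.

Line 1: ['standard', 'dirty'] (min_width=14, slack=2)
Line 2: ['bedroom', 'snow'] (min_width=12, slack=4)
Line 3: ['quickly', 'corn'] (min_width=12, slack=4)
Line 4: ['ocean', 'I', 'this'] (min_width=12, slack=4)
Line 5: ['universe'] (min_width=8, slack=8)

Answer: |standard   dirty|
|bedroom     snow|
|quickly     corn|
|ocean   I   this|
|universe        |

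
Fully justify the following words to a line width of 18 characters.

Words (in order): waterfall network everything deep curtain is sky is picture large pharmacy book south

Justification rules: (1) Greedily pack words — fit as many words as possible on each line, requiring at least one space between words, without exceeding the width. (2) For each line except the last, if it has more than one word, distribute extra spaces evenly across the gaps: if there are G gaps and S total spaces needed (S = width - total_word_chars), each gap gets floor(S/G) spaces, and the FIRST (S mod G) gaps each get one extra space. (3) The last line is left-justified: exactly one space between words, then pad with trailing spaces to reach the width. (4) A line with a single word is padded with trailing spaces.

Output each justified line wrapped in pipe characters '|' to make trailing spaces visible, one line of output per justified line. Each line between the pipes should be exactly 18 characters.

Line 1: ['waterfall', 'network'] (min_width=17, slack=1)
Line 2: ['everything', 'deep'] (min_width=15, slack=3)
Line 3: ['curtain', 'is', 'sky', 'is'] (min_width=17, slack=1)
Line 4: ['picture', 'large'] (min_width=13, slack=5)
Line 5: ['pharmacy', 'book'] (min_width=13, slack=5)
Line 6: ['south'] (min_width=5, slack=13)

Answer: |waterfall  network|
|everything    deep|
|curtain  is sky is|
|picture      large|
|pharmacy      book|
|south             |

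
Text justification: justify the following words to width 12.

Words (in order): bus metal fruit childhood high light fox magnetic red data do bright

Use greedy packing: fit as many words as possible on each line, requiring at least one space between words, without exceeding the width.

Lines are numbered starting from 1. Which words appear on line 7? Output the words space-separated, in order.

Line 1: ['bus', 'metal'] (min_width=9, slack=3)
Line 2: ['fruit'] (min_width=5, slack=7)
Line 3: ['childhood'] (min_width=9, slack=3)
Line 4: ['high', 'light'] (min_width=10, slack=2)
Line 5: ['fox', 'magnetic'] (min_width=12, slack=0)
Line 6: ['red', 'data', 'do'] (min_width=11, slack=1)
Line 7: ['bright'] (min_width=6, slack=6)

Answer: bright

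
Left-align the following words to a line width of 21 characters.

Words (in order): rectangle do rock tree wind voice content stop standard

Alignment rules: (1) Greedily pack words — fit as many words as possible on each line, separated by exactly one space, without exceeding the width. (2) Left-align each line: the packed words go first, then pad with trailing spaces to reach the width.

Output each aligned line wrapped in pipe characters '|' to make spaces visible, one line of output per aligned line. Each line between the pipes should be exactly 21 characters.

Line 1: ['rectangle', 'do', 'rock'] (min_width=17, slack=4)
Line 2: ['tree', 'wind', 'voice'] (min_width=15, slack=6)
Line 3: ['content', 'stop', 'standard'] (min_width=21, slack=0)

Answer: |rectangle do rock    |
|tree wind voice      |
|content stop standard|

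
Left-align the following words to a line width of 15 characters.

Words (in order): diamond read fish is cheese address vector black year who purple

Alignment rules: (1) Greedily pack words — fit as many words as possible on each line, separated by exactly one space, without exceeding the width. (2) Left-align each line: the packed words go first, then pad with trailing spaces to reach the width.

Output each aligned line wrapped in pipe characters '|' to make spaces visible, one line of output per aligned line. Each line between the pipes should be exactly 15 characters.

Answer: |diamond read   |
|fish is cheese |
|address vector |
|black year who |
|purple         |

Derivation:
Line 1: ['diamond', 'read'] (min_width=12, slack=3)
Line 2: ['fish', 'is', 'cheese'] (min_width=14, slack=1)
Line 3: ['address', 'vector'] (min_width=14, slack=1)
Line 4: ['black', 'year', 'who'] (min_width=14, slack=1)
Line 5: ['purple'] (min_width=6, slack=9)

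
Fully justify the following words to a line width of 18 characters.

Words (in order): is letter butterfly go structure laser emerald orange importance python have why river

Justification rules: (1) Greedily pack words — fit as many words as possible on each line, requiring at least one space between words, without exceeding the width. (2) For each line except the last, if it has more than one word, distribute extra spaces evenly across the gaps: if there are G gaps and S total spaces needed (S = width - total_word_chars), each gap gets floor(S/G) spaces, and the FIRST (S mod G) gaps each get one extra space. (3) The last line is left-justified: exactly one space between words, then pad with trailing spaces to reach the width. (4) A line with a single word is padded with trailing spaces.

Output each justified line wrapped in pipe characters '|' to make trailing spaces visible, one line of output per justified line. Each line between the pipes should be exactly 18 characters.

Answer: |is          letter|
|butterfly       go|
|structure    laser|
|emerald     orange|
|importance  python|
|have why river    |

Derivation:
Line 1: ['is', 'letter'] (min_width=9, slack=9)
Line 2: ['butterfly', 'go'] (min_width=12, slack=6)
Line 3: ['structure', 'laser'] (min_width=15, slack=3)
Line 4: ['emerald', 'orange'] (min_width=14, slack=4)
Line 5: ['importance', 'python'] (min_width=17, slack=1)
Line 6: ['have', 'why', 'river'] (min_width=14, slack=4)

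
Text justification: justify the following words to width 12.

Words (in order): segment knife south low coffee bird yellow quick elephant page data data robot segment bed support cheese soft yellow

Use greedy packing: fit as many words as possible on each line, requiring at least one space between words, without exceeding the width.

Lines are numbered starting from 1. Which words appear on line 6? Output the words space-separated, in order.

Answer: elephant

Derivation:
Line 1: ['segment'] (min_width=7, slack=5)
Line 2: ['knife', 'south'] (min_width=11, slack=1)
Line 3: ['low', 'coffee'] (min_width=10, slack=2)
Line 4: ['bird', 'yellow'] (min_width=11, slack=1)
Line 5: ['quick'] (min_width=5, slack=7)
Line 6: ['elephant'] (min_width=8, slack=4)
Line 7: ['page', 'data'] (min_width=9, slack=3)
Line 8: ['data', 'robot'] (min_width=10, slack=2)
Line 9: ['segment', 'bed'] (min_width=11, slack=1)
Line 10: ['support'] (min_width=7, slack=5)
Line 11: ['cheese', 'soft'] (min_width=11, slack=1)
Line 12: ['yellow'] (min_width=6, slack=6)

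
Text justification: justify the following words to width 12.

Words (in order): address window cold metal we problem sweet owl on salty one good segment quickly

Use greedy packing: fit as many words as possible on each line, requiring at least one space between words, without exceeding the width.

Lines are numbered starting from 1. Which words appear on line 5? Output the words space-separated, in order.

Answer: sweet owl on

Derivation:
Line 1: ['address'] (min_width=7, slack=5)
Line 2: ['window', 'cold'] (min_width=11, slack=1)
Line 3: ['metal', 'we'] (min_width=8, slack=4)
Line 4: ['problem'] (min_width=7, slack=5)
Line 5: ['sweet', 'owl', 'on'] (min_width=12, slack=0)
Line 6: ['salty', 'one'] (min_width=9, slack=3)
Line 7: ['good', 'segment'] (min_width=12, slack=0)
Line 8: ['quickly'] (min_width=7, slack=5)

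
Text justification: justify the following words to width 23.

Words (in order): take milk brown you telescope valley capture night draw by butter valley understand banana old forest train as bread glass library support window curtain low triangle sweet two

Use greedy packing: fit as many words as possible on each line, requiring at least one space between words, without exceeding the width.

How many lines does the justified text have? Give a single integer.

Answer: 9

Derivation:
Line 1: ['take', 'milk', 'brown', 'you'] (min_width=19, slack=4)
Line 2: ['telescope', 'valley'] (min_width=16, slack=7)
Line 3: ['capture', 'night', 'draw', 'by'] (min_width=21, slack=2)
Line 4: ['butter', 'valley'] (min_width=13, slack=10)
Line 5: ['understand', 'banana', 'old'] (min_width=21, slack=2)
Line 6: ['forest', 'train', 'as', 'bread'] (min_width=21, slack=2)
Line 7: ['glass', 'library', 'support'] (min_width=21, slack=2)
Line 8: ['window', 'curtain', 'low'] (min_width=18, slack=5)
Line 9: ['triangle', 'sweet', 'two'] (min_width=18, slack=5)
Total lines: 9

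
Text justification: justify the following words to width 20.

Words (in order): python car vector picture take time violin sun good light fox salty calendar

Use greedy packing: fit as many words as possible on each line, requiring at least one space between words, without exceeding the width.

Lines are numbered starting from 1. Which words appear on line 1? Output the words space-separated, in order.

Answer: python car vector

Derivation:
Line 1: ['python', 'car', 'vector'] (min_width=17, slack=3)
Line 2: ['picture', 'take', 'time'] (min_width=17, slack=3)
Line 3: ['violin', 'sun', 'good'] (min_width=15, slack=5)
Line 4: ['light', 'fox', 'salty'] (min_width=15, slack=5)
Line 5: ['calendar'] (min_width=8, slack=12)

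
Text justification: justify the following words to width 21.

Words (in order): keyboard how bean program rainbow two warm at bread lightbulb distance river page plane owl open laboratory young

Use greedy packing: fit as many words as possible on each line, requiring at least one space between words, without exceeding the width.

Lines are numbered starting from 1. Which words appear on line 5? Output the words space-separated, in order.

Answer: river page plane owl

Derivation:
Line 1: ['keyboard', 'how', 'bean'] (min_width=17, slack=4)
Line 2: ['program', 'rainbow', 'two'] (min_width=19, slack=2)
Line 3: ['warm', 'at', 'bread'] (min_width=13, slack=8)
Line 4: ['lightbulb', 'distance'] (min_width=18, slack=3)
Line 5: ['river', 'page', 'plane', 'owl'] (min_width=20, slack=1)
Line 6: ['open', 'laboratory', 'young'] (min_width=21, slack=0)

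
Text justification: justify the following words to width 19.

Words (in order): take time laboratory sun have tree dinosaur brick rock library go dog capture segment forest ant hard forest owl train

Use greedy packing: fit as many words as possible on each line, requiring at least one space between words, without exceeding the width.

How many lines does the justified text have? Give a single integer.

Line 1: ['take', 'time'] (min_width=9, slack=10)
Line 2: ['laboratory', 'sun', 'have'] (min_width=19, slack=0)
Line 3: ['tree', 'dinosaur', 'brick'] (min_width=19, slack=0)
Line 4: ['rock', 'library', 'go', 'dog'] (min_width=19, slack=0)
Line 5: ['capture', 'segment'] (min_width=15, slack=4)
Line 6: ['forest', 'ant', 'hard'] (min_width=15, slack=4)
Line 7: ['forest', 'owl', 'train'] (min_width=16, slack=3)
Total lines: 7

Answer: 7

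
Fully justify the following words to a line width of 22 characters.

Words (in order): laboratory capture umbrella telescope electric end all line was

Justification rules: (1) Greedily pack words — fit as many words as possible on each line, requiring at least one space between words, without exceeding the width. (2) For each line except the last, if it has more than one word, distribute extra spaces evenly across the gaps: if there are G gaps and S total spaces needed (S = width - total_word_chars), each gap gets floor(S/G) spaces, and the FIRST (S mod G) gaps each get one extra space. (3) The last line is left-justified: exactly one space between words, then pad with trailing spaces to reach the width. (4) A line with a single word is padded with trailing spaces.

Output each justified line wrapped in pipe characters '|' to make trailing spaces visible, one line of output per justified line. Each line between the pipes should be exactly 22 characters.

Answer: |laboratory     capture|
|umbrella     telescope|
|electric  end all line|
|was                   |

Derivation:
Line 1: ['laboratory', 'capture'] (min_width=18, slack=4)
Line 2: ['umbrella', 'telescope'] (min_width=18, slack=4)
Line 3: ['electric', 'end', 'all', 'line'] (min_width=21, slack=1)
Line 4: ['was'] (min_width=3, slack=19)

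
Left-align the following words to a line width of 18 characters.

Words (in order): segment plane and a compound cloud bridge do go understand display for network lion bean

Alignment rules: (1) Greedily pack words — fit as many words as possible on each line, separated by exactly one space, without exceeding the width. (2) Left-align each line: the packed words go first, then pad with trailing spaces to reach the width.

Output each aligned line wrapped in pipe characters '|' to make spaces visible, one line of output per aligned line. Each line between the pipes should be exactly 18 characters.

Answer: |segment plane and |
|a compound cloud  |
|bridge do go      |
|understand display|
|for network lion  |
|bean              |

Derivation:
Line 1: ['segment', 'plane', 'and'] (min_width=17, slack=1)
Line 2: ['a', 'compound', 'cloud'] (min_width=16, slack=2)
Line 3: ['bridge', 'do', 'go'] (min_width=12, slack=6)
Line 4: ['understand', 'display'] (min_width=18, slack=0)
Line 5: ['for', 'network', 'lion'] (min_width=16, slack=2)
Line 6: ['bean'] (min_width=4, slack=14)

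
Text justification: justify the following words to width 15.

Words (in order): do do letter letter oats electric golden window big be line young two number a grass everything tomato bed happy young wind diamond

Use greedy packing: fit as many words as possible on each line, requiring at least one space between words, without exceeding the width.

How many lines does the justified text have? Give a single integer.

Answer: 10

Derivation:
Line 1: ['do', 'do', 'letter'] (min_width=12, slack=3)
Line 2: ['letter', 'oats'] (min_width=11, slack=4)
Line 3: ['electric', 'golden'] (min_width=15, slack=0)
Line 4: ['window', 'big', 'be'] (min_width=13, slack=2)
Line 5: ['line', 'young', 'two'] (min_width=14, slack=1)
Line 6: ['number', 'a', 'grass'] (min_width=14, slack=1)
Line 7: ['everything'] (min_width=10, slack=5)
Line 8: ['tomato', 'bed'] (min_width=10, slack=5)
Line 9: ['happy', 'young'] (min_width=11, slack=4)
Line 10: ['wind', 'diamond'] (min_width=12, slack=3)
Total lines: 10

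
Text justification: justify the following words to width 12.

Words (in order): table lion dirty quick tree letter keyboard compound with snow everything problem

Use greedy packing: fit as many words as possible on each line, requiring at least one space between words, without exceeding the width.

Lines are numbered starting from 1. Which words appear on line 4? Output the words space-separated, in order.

Answer: keyboard

Derivation:
Line 1: ['table', 'lion'] (min_width=10, slack=2)
Line 2: ['dirty', 'quick'] (min_width=11, slack=1)
Line 3: ['tree', 'letter'] (min_width=11, slack=1)
Line 4: ['keyboard'] (min_width=8, slack=4)
Line 5: ['compound'] (min_width=8, slack=4)
Line 6: ['with', 'snow'] (min_width=9, slack=3)
Line 7: ['everything'] (min_width=10, slack=2)
Line 8: ['problem'] (min_width=7, slack=5)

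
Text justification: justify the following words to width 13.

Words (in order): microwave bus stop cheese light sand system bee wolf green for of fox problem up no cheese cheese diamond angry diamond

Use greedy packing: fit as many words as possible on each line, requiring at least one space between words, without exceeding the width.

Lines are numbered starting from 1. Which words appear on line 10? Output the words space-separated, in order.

Line 1: ['microwave', 'bus'] (min_width=13, slack=0)
Line 2: ['stop', 'cheese'] (min_width=11, slack=2)
Line 3: ['light', 'sand'] (min_width=10, slack=3)
Line 4: ['system', 'bee'] (min_width=10, slack=3)
Line 5: ['wolf', 'green'] (min_width=10, slack=3)
Line 6: ['for', 'of', 'fox'] (min_width=10, slack=3)
Line 7: ['problem', 'up', 'no'] (min_width=13, slack=0)
Line 8: ['cheese', 'cheese'] (min_width=13, slack=0)
Line 9: ['diamond', 'angry'] (min_width=13, slack=0)
Line 10: ['diamond'] (min_width=7, slack=6)

Answer: diamond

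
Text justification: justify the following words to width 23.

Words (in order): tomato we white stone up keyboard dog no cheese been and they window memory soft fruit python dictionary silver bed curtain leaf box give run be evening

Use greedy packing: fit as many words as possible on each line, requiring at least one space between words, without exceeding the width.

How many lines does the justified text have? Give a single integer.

Line 1: ['tomato', 'we', 'white', 'stone'] (min_width=21, slack=2)
Line 2: ['up', 'keyboard', 'dog', 'no'] (min_width=18, slack=5)
Line 3: ['cheese', 'been', 'and', 'they'] (min_width=20, slack=3)
Line 4: ['window', 'memory', 'soft'] (min_width=18, slack=5)
Line 5: ['fruit', 'python', 'dictionary'] (min_width=23, slack=0)
Line 6: ['silver', 'bed', 'curtain', 'leaf'] (min_width=23, slack=0)
Line 7: ['box', 'give', 'run', 'be', 'evening'] (min_width=23, slack=0)
Total lines: 7

Answer: 7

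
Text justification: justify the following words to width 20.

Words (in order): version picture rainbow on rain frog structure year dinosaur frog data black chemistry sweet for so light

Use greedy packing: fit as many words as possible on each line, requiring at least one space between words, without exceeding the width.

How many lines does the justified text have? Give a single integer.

Line 1: ['version', 'picture'] (min_width=15, slack=5)
Line 2: ['rainbow', 'on', 'rain', 'frog'] (min_width=20, slack=0)
Line 3: ['structure', 'year'] (min_width=14, slack=6)
Line 4: ['dinosaur', 'frog', 'data'] (min_width=18, slack=2)
Line 5: ['black', 'chemistry'] (min_width=15, slack=5)
Line 6: ['sweet', 'for', 'so', 'light'] (min_width=18, slack=2)
Total lines: 6

Answer: 6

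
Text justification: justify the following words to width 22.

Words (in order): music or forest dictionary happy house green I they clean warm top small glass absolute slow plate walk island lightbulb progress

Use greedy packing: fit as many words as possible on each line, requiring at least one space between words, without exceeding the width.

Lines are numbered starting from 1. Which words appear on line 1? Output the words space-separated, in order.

Answer: music or forest

Derivation:
Line 1: ['music', 'or', 'forest'] (min_width=15, slack=7)
Line 2: ['dictionary', 'happy', 'house'] (min_width=22, slack=0)
Line 3: ['green', 'I', 'they', 'clean'] (min_width=18, slack=4)
Line 4: ['warm', 'top', 'small', 'glass'] (min_width=20, slack=2)
Line 5: ['absolute', 'slow', 'plate'] (min_width=19, slack=3)
Line 6: ['walk', 'island', 'lightbulb'] (min_width=21, slack=1)
Line 7: ['progress'] (min_width=8, slack=14)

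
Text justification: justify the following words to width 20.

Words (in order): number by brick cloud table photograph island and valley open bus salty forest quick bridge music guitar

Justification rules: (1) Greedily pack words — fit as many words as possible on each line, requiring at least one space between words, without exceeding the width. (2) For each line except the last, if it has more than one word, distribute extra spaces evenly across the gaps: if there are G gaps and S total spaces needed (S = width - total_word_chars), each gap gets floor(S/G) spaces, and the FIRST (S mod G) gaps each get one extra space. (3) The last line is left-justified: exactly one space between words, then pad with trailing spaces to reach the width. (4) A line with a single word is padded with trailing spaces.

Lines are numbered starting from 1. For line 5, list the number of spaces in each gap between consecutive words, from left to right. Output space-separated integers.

Answer: 2 2

Derivation:
Line 1: ['number', 'by', 'brick'] (min_width=15, slack=5)
Line 2: ['cloud', 'table'] (min_width=11, slack=9)
Line 3: ['photograph', 'island'] (min_width=17, slack=3)
Line 4: ['and', 'valley', 'open', 'bus'] (min_width=19, slack=1)
Line 5: ['salty', 'forest', 'quick'] (min_width=18, slack=2)
Line 6: ['bridge', 'music', 'guitar'] (min_width=19, slack=1)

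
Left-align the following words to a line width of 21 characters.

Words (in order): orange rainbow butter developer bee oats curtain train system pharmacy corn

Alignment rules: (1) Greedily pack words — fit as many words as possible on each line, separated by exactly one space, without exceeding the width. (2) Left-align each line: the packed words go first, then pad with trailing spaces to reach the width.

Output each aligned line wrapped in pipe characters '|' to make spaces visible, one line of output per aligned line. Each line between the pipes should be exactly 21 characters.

Line 1: ['orange', 'rainbow', 'butter'] (min_width=21, slack=0)
Line 2: ['developer', 'bee', 'oats'] (min_width=18, slack=3)
Line 3: ['curtain', 'train', 'system'] (min_width=20, slack=1)
Line 4: ['pharmacy', 'corn'] (min_width=13, slack=8)

Answer: |orange rainbow butter|
|developer bee oats   |
|curtain train system |
|pharmacy corn        |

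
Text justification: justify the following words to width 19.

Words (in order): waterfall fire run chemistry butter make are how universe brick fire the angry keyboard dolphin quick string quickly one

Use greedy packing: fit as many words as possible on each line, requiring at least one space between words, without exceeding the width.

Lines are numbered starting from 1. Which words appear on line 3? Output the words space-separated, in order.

Line 1: ['waterfall', 'fire', 'run'] (min_width=18, slack=1)
Line 2: ['chemistry', 'butter'] (min_width=16, slack=3)
Line 3: ['make', 'are', 'how'] (min_width=12, slack=7)
Line 4: ['universe', 'brick', 'fire'] (min_width=19, slack=0)
Line 5: ['the', 'angry', 'keyboard'] (min_width=18, slack=1)
Line 6: ['dolphin', 'quick'] (min_width=13, slack=6)
Line 7: ['string', 'quickly', 'one'] (min_width=18, slack=1)

Answer: make are how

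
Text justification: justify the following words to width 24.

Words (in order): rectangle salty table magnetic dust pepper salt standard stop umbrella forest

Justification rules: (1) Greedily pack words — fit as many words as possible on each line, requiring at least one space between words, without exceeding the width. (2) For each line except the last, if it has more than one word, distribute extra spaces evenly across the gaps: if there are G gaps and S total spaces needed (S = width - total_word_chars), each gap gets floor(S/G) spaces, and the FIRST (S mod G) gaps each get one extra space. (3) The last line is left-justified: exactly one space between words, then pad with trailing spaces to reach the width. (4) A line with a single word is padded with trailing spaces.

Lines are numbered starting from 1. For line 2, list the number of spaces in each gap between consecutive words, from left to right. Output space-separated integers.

Line 1: ['rectangle', 'salty', 'table'] (min_width=21, slack=3)
Line 2: ['magnetic', 'dust', 'pepper'] (min_width=20, slack=4)
Line 3: ['salt', 'standard', 'stop'] (min_width=18, slack=6)
Line 4: ['umbrella', 'forest'] (min_width=15, slack=9)

Answer: 3 3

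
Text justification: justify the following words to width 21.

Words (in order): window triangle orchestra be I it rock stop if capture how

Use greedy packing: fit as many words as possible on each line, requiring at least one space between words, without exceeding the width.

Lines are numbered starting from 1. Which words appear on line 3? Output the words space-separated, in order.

Line 1: ['window', 'triangle'] (min_width=15, slack=6)
Line 2: ['orchestra', 'be', 'I', 'it'] (min_width=17, slack=4)
Line 3: ['rock', 'stop', 'if', 'capture'] (min_width=20, slack=1)
Line 4: ['how'] (min_width=3, slack=18)

Answer: rock stop if capture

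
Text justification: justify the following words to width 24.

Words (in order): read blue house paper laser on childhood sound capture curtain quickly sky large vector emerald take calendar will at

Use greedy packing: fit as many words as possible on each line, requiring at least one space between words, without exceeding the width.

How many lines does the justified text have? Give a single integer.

Line 1: ['read', 'blue', 'house', 'paper'] (min_width=21, slack=3)
Line 2: ['laser', 'on', 'childhood', 'sound'] (min_width=24, slack=0)
Line 3: ['capture', 'curtain', 'quickly'] (min_width=23, slack=1)
Line 4: ['sky', 'large', 'vector', 'emerald'] (min_width=24, slack=0)
Line 5: ['take', 'calendar', 'will', 'at'] (min_width=21, slack=3)
Total lines: 5

Answer: 5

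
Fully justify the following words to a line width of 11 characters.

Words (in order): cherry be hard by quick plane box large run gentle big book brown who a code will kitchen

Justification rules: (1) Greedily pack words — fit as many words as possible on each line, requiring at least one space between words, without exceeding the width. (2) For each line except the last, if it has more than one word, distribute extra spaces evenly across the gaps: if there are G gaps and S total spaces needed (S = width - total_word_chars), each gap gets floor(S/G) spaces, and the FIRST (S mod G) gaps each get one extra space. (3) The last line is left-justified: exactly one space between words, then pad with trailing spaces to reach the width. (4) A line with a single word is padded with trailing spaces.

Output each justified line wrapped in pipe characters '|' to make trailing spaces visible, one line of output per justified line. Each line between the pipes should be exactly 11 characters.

Line 1: ['cherry', 'be'] (min_width=9, slack=2)
Line 2: ['hard', 'by'] (min_width=7, slack=4)
Line 3: ['quick', 'plane'] (min_width=11, slack=0)
Line 4: ['box', 'large'] (min_width=9, slack=2)
Line 5: ['run', 'gentle'] (min_width=10, slack=1)
Line 6: ['big', 'book'] (min_width=8, slack=3)
Line 7: ['brown', 'who', 'a'] (min_width=11, slack=0)
Line 8: ['code', 'will'] (min_width=9, slack=2)
Line 9: ['kitchen'] (min_width=7, slack=4)

Answer: |cherry   be|
|hard     by|
|quick plane|
|box   large|
|run  gentle|
|big    book|
|brown who a|
|code   will|
|kitchen    |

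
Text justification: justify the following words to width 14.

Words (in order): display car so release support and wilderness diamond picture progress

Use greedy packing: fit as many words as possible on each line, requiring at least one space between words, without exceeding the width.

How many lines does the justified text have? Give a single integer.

Line 1: ['display', 'car', 'so'] (min_width=14, slack=0)
Line 2: ['release'] (min_width=7, slack=7)
Line 3: ['support', 'and'] (min_width=11, slack=3)
Line 4: ['wilderness'] (min_width=10, slack=4)
Line 5: ['diamond'] (min_width=7, slack=7)
Line 6: ['picture'] (min_width=7, slack=7)
Line 7: ['progress'] (min_width=8, slack=6)
Total lines: 7

Answer: 7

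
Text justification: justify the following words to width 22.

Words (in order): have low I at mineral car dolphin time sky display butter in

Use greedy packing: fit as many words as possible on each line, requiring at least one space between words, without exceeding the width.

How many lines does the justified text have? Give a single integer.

Answer: 3

Derivation:
Line 1: ['have', 'low', 'I', 'at', 'mineral'] (min_width=21, slack=1)
Line 2: ['car', 'dolphin', 'time', 'sky'] (min_width=20, slack=2)
Line 3: ['display', 'butter', 'in'] (min_width=17, slack=5)
Total lines: 3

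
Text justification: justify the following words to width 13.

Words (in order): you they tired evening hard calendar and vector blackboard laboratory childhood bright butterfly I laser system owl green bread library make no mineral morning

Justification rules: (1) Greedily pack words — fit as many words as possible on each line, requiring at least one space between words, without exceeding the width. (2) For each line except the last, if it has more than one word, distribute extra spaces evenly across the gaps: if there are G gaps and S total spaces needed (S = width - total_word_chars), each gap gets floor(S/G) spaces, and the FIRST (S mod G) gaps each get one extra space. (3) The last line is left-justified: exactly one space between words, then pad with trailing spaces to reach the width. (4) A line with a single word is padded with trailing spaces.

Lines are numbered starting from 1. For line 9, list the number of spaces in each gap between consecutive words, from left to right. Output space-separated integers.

Answer: 3

Derivation:
Line 1: ['you', 'they'] (min_width=8, slack=5)
Line 2: ['tired', 'evening'] (min_width=13, slack=0)
Line 3: ['hard', 'calendar'] (min_width=13, slack=0)
Line 4: ['and', 'vector'] (min_width=10, slack=3)
Line 5: ['blackboard'] (min_width=10, slack=3)
Line 6: ['laboratory'] (min_width=10, slack=3)
Line 7: ['childhood'] (min_width=9, slack=4)
Line 8: ['bright'] (min_width=6, slack=7)
Line 9: ['butterfly', 'I'] (min_width=11, slack=2)
Line 10: ['laser', 'system'] (min_width=12, slack=1)
Line 11: ['owl', 'green'] (min_width=9, slack=4)
Line 12: ['bread', 'library'] (min_width=13, slack=0)
Line 13: ['make', 'no'] (min_width=7, slack=6)
Line 14: ['mineral'] (min_width=7, slack=6)
Line 15: ['morning'] (min_width=7, slack=6)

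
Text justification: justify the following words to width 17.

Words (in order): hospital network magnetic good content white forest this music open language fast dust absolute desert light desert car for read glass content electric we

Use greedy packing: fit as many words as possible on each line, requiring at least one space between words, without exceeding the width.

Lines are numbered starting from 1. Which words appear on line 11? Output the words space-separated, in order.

Answer: we

Derivation:
Line 1: ['hospital', 'network'] (min_width=16, slack=1)
Line 2: ['magnetic', 'good'] (min_width=13, slack=4)
Line 3: ['content', 'white'] (min_width=13, slack=4)
Line 4: ['forest', 'this', 'music'] (min_width=17, slack=0)
Line 5: ['open', 'language'] (min_width=13, slack=4)
Line 6: ['fast', 'dust'] (min_width=9, slack=8)
Line 7: ['absolute', 'desert'] (min_width=15, slack=2)
Line 8: ['light', 'desert', 'car'] (min_width=16, slack=1)
Line 9: ['for', 'read', 'glass'] (min_width=14, slack=3)
Line 10: ['content', 'electric'] (min_width=16, slack=1)
Line 11: ['we'] (min_width=2, slack=15)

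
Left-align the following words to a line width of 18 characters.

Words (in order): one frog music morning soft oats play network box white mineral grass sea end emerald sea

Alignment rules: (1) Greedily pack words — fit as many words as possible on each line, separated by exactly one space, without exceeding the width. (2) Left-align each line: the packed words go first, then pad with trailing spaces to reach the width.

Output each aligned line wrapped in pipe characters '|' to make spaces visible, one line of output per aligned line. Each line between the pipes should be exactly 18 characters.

Line 1: ['one', 'frog', 'music'] (min_width=14, slack=4)
Line 2: ['morning', 'soft', 'oats'] (min_width=17, slack=1)
Line 3: ['play', 'network', 'box'] (min_width=16, slack=2)
Line 4: ['white', 'mineral'] (min_width=13, slack=5)
Line 5: ['grass', 'sea', 'end'] (min_width=13, slack=5)
Line 6: ['emerald', 'sea'] (min_width=11, slack=7)

Answer: |one frog music    |
|morning soft oats |
|play network box  |
|white mineral     |
|grass sea end     |
|emerald sea       |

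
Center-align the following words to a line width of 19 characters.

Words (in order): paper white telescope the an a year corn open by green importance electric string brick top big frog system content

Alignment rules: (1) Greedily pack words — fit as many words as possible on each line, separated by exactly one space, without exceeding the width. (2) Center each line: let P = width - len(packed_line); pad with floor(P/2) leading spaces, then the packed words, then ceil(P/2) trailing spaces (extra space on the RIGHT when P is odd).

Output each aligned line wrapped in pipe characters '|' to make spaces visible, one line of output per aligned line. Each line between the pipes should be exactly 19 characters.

Line 1: ['paper', 'white'] (min_width=11, slack=8)
Line 2: ['telescope', 'the', 'an', 'a'] (min_width=18, slack=1)
Line 3: ['year', 'corn', 'open', 'by'] (min_width=17, slack=2)
Line 4: ['green', 'importance'] (min_width=16, slack=3)
Line 5: ['electric', 'string'] (min_width=15, slack=4)
Line 6: ['brick', 'top', 'big', 'frog'] (min_width=18, slack=1)
Line 7: ['system', 'content'] (min_width=14, slack=5)

Answer: |    paper white    |
|telescope the an a |
| year corn open by |
| green importance  |
|  electric string  |
|brick top big frog |
|  system content   |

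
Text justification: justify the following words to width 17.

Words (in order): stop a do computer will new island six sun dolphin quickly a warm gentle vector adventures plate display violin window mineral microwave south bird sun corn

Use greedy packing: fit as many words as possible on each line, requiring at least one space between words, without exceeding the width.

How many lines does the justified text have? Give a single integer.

Line 1: ['stop', 'a', 'do'] (min_width=9, slack=8)
Line 2: ['computer', 'will', 'new'] (min_width=17, slack=0)
Line 3: ['island', 'six', 'sun'] (min_width=14, slack=3)
Line 4: ['dolphin', 'quickly', 'a'] (min_width=17, slack=0)
Line 5: ['warm', 'gentle'] (min_width=11, slack=6)
Line 6: ['vector', 'adventures'] (min_width=17, slack=0)
Line 7: ['plate', 'display'] (min_width=13, slack=4)
Line 8: ['violin', 'window'] (min_width=13, slack=4)
Line 9: ['mineral', 'microwave'] (min_width=17, slack=0)
Line 10: ['south', 'bird', 'sun'] (min_width=14, slack=3)
Line 11: ['corn'] (min_width=4, slack=13)
Total lines: 11

Answer: 11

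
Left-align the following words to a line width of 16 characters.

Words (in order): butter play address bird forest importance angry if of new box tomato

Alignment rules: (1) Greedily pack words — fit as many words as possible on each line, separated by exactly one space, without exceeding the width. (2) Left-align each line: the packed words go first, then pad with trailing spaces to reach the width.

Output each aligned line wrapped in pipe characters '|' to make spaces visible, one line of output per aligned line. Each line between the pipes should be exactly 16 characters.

Line 1: ['butter', 'play'] (min_width=11, slack=5)
Line 2: ['address', 'bird'] (min_width=12, slack=4)
Line 3: ['forest'] (min_width=6, slack=10)
Line 4: ['importance', 'angry'] (min_width=16, slack=0)
Line 5: ['if', 'of', 'new', 'box'] (min_width=13, slack=3)
Line 6: ['tomato'] (min_width=6, slack=10)

Answer: |butter play     |
|address bird    |
|forest          |
|importance angry|
|if of new box   |
|tomato          |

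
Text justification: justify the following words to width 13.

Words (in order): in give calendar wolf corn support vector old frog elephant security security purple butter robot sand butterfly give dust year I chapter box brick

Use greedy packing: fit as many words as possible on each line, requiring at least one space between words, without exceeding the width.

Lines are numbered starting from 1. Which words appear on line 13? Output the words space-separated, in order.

Line 1: ['in', 'give'] (min_width=7, slack=6)
Line 2: ['calendar', 'wolf'] (min_width=13, slack=0)
Line 3: ['corn', 'support'] (min_width=12, slack=1)
Line 4: ['vector', 'old'] (min_width=10, slack=3)
Line 5: ['frog', 'elephant'] (min_width=13, slack=0)
Line 6: ['security'] (min_width=8, slack=5)
Line 7: ['security'] (min_width=8, slack=5)
Line 8: ['purple', 'butter'] (min_width=13, slack=0)
Line 9: ['robot', 'sand'] (min_width=10, slack=3)
Line 10: ['butterfly'] (min_width=9, slack=4)
Line 11: ['give', 'dust'] (min_width=9, slack=4)
Line 12: ['year', 'I'] (min_width=6, slack=7)
Line 13: ['chapter', 'box'] (min_width=11, slack=2)
Line 14: ['brick'] (min_width=5, slack=8)

Answer: chapter box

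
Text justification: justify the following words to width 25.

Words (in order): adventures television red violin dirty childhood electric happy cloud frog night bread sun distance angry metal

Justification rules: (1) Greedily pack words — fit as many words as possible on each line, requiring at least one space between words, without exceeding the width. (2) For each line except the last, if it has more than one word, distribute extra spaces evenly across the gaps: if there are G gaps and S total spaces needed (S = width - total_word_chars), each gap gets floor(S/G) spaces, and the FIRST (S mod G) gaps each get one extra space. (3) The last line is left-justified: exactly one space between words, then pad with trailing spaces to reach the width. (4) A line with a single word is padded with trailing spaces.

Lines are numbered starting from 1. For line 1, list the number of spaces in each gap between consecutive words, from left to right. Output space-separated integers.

Answer: 1 1

Derivation:
Line 1: ['adventures', 'television', 'red'] (min_width=25, slack=0)
Line 2: ['violin', 'dirty', 'childhood'] (min_width=22, slack=3)
Line 3: ['electric', 'happy', 'cloud', 'frog'] (min_width=25, slack=0)
Line 4: ['night', 'bread', 'sun', 'distance'] (min_width=24, slack=1)
Line 5: ['angry', 'metal'] (min_width=11, slack=14)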